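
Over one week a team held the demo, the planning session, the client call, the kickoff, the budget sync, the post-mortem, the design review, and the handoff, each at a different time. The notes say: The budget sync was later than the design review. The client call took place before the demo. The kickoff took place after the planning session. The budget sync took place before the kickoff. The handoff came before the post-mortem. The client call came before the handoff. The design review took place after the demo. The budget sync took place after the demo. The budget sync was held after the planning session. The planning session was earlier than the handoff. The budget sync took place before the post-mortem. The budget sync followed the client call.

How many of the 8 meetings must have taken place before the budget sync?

Directly stated before the budget sync: the client call, the demo, the design review, and the planning session.
No chain forces the post-mortem (or any of the others) ahead of the budget sync.
That's the client call, the demo, the design review, and the planning session — 4 in all.

4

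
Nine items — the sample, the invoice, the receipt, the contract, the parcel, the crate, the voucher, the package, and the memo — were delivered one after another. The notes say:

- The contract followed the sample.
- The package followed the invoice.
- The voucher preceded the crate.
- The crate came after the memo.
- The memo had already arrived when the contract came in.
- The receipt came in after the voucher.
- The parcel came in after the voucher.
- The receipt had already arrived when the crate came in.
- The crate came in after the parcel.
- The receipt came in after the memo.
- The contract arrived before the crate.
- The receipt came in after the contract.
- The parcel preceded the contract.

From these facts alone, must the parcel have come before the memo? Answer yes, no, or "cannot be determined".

cannot be determined

No chain of stated constraints runs from the parcel to the memo, and none runs from the memo to the parcel either.
So the relative order of the parcel and the memo is not fixed by the given facts.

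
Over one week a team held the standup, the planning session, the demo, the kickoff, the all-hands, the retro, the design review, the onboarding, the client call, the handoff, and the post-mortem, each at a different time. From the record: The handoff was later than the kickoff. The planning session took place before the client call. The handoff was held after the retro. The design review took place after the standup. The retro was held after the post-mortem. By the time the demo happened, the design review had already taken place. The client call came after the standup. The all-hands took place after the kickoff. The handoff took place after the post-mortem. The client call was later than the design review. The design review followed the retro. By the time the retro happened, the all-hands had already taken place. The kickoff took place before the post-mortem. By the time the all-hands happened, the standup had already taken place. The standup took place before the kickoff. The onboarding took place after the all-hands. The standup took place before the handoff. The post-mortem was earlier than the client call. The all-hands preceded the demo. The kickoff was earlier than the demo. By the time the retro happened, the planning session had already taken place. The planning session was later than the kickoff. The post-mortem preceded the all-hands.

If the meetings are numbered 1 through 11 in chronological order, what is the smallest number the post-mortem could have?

The kickoff and the standup must both come before the post-mortem — 2 forced predecessors.
Nothing else is forced ahead of the post-mortem, so its earliest slot is position 2 + 1 = 3.

3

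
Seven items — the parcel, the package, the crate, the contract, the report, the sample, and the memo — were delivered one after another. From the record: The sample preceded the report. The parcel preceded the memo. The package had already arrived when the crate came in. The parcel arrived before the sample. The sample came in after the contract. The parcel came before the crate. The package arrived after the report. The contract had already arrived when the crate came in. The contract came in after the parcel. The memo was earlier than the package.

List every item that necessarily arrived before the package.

the contract, the memo, the parcel, the report, the sample

Directly stated before the package: the memo and the report.
The contract reaches the package via the contract → the sample → the report → the package.
The parcel reaches the package via the parcel → the memo → the package.
The sample reaches the package via the sample → the report → the package.
No chain forces the crate ahead of the package.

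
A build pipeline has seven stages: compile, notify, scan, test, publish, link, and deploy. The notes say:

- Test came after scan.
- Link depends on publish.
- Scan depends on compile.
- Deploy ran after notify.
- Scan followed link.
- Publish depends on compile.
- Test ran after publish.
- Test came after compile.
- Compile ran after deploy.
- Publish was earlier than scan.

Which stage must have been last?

Every other stage has a chain of constraints placing it before test, so test is last.

test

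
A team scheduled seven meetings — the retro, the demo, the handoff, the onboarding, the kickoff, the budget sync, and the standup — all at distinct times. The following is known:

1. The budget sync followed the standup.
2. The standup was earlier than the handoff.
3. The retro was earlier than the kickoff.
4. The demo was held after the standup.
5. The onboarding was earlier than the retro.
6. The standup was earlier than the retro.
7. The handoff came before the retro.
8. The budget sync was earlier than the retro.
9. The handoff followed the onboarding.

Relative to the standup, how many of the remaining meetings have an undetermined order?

Forced after the standup: the budget sync, the demo, the handoff, the kickoff, and the retro.
That leaves the onboarding with no forced order relative to the standup — 1.

1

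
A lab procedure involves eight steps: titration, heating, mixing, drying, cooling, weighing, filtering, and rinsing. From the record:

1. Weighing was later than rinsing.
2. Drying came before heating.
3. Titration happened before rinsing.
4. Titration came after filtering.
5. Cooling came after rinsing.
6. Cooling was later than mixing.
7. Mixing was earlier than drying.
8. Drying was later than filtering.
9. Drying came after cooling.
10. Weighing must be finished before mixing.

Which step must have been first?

Filtering has a chain of constraints placing it before every other step, so filtering must be first.

filtering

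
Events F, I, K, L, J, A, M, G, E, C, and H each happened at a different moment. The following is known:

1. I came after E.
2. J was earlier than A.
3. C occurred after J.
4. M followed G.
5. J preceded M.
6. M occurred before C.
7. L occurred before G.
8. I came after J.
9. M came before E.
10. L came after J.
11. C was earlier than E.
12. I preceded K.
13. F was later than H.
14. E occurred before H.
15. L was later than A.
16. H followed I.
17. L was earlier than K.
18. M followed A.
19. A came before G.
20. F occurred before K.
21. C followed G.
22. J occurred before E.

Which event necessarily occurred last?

K

Every other event has a chain of constraints placing it before K, so K is last.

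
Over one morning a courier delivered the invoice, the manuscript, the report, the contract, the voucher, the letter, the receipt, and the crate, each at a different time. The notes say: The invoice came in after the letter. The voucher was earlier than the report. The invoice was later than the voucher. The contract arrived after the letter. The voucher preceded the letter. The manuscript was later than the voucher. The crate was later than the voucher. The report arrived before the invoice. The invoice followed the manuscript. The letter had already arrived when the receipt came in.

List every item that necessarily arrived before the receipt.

the letter, the voucher

Directly stated before the receipt: the letter.
The voucher reaches the receipt via the voucher → the letter → the receipt.
No chain forces the report (or any of the others) ahead of the receipt.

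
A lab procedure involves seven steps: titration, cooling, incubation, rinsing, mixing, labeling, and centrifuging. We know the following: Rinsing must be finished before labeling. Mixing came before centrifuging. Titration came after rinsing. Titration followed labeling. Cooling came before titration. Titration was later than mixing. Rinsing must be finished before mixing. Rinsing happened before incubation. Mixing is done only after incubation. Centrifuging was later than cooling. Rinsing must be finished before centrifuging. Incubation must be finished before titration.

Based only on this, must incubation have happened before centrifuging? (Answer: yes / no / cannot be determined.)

Chain the constraints: incubation → mixing → centrifuging. Each link is directly stated, so incubation comes before centrifuging.

yes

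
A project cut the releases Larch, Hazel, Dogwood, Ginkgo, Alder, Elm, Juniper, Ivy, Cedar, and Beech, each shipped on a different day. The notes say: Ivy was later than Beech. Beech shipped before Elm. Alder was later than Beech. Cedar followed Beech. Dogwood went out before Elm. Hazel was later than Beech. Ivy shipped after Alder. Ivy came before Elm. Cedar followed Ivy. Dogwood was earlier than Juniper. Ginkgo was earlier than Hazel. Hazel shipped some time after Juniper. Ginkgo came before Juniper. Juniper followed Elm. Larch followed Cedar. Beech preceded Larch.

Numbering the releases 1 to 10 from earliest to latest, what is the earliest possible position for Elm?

Alder, Beech, Dogwood, and Ivy must all come before Elm — 4 forced predecessors.
Nothing else is forced ahead of Elm, so its earliest slot is position 4 + 1 = 5.

5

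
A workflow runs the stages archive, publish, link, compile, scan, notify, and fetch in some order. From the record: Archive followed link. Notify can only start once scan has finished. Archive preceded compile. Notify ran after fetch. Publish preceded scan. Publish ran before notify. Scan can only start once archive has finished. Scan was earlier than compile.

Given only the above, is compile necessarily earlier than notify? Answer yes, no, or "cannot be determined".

cannot be determined

No chain of stated constraints runs from compile to notify, and none runs from notify to compile either.
So the relative order of compile and notify is not fixed by the given facts.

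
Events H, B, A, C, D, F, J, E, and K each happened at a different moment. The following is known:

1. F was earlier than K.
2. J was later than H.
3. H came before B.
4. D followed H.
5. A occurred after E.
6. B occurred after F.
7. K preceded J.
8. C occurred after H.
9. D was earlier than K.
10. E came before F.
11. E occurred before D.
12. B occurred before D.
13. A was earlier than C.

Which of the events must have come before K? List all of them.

Directly stated before K: D and F.
B reaches K via B → D → K.
E reaches K via E → F → K.
H reaches K via H → D → K.

B, D, E, F, H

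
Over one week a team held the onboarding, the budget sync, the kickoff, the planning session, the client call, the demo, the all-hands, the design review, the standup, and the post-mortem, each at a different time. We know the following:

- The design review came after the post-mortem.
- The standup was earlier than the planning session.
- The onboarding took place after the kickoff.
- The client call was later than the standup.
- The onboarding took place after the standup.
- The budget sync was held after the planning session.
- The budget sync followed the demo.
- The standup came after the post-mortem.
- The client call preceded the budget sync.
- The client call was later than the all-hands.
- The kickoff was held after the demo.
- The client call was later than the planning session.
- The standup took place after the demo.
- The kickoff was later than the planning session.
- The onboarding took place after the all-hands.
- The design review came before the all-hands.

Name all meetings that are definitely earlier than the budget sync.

Directly stated before the budget sync: the client call, the demo, and the planning session.
The all-hands reaches the budget sync via the all-hands → the client call → the budget sync.
The design review reaches the budget sync via the design review → the all-hands → the client call → the budget sync.
The post-mortem reaches the budget sync via the post-mortem → the standup → the planning session → the budget sync.
Likewise the standup reaches the budget sync by chaining the stated constraints.

the all-hands, the client call, the demo, the design review, the planning session, the post-mortem, the standup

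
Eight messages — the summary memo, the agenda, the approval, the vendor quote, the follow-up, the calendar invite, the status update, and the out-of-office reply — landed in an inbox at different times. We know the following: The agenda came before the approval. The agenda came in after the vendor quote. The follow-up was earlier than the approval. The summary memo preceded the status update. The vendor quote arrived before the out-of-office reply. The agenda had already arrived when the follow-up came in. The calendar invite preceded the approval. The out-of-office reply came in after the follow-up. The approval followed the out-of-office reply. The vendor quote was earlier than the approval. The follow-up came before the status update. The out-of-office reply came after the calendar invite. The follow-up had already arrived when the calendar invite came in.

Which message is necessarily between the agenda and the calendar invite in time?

the follow-up

Tracing the constraints gives the agenda → the follow-up → the calendar invite, so the follow-up sits after the agenda and before the calendar invite.
No other message is forced both after the agenda and before the calendar invite.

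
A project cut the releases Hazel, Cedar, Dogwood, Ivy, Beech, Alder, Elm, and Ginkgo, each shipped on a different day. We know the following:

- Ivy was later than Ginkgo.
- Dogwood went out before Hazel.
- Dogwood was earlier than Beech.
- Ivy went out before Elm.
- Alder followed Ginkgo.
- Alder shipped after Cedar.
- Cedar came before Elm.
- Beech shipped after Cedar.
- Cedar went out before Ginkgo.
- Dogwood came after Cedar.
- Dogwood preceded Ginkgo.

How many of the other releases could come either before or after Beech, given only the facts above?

Forced before Beech: Cedar and Dogwood.
That leaves Alder, Elm, Ginkgo, Hazel, and Ivy with no forced order relative to Beech — 5.

5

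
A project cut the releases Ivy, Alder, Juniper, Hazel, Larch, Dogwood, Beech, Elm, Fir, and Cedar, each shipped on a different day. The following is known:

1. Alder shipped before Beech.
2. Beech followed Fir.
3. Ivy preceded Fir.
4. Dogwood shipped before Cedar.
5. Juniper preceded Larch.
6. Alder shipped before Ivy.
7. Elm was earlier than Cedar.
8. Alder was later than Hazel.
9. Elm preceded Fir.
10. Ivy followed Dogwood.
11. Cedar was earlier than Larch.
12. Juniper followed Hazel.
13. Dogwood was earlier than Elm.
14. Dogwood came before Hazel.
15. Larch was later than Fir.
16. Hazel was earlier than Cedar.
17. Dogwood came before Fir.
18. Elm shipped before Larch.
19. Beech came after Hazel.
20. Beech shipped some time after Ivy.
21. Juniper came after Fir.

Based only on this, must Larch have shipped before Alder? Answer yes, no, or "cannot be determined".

Tracing the constraints gives Alder → Ivy → Fir → Larch, so Alder must come before Larch.
That means Larch cannot be before Alder.

no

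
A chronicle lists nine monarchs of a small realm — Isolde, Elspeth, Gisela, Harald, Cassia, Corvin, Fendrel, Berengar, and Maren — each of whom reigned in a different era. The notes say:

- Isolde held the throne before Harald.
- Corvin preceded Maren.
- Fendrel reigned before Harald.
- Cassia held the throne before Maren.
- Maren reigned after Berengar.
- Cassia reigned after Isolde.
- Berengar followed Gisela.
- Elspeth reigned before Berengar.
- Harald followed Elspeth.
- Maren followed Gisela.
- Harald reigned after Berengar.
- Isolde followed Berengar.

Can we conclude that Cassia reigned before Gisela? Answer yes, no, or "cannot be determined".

Tracing the constraints gives Gisela → Berengar → Isolde → Cassia, so Gisela must come before Cassia.
That means Cassia cannot be before Gisela.

no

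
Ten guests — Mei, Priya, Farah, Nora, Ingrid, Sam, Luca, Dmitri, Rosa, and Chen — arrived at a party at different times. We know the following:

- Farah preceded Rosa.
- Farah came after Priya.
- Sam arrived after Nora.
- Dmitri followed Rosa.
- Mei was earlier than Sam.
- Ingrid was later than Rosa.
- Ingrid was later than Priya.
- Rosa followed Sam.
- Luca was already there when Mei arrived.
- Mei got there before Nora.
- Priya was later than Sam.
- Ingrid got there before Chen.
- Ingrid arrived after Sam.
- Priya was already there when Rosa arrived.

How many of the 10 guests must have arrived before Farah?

Directly stated before Farah: Priya.
Luca reaches Farah via Luca → Mei → Sam → Priya → Farah.
Mei reaches Farah via Mei → Sam → Priya → Farah.
Nora reaches Farah via Nora → Sam → Priya → Farah.
Likewise Sam reaches Farah by chaining the stated constraints.
No chain forces Chen (or any of the others) ahead of Farah.
That's Luca, Mei, Nora, Priya, and Sam — 5 in all.

5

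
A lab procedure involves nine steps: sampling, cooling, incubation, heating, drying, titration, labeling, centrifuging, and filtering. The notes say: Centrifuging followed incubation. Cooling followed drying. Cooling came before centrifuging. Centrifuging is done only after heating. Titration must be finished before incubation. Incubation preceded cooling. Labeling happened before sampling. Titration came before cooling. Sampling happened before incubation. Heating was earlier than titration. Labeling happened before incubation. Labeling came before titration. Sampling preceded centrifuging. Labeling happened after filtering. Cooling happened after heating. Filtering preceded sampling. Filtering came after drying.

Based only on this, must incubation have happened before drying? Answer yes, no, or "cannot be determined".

no

Tracing the constraints gives drying → filtering → labeling → incubation, so drying must come before incubation.
That means incubation cannot be before drying.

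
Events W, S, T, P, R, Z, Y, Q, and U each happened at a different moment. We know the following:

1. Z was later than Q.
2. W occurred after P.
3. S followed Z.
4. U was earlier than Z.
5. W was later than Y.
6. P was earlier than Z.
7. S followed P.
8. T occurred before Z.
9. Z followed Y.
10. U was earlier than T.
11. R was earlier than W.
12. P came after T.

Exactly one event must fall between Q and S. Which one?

Z

Tracing the constraints gives Q → Z → S, so Z sits after Q and before S.
No other event is forced both after Q and before S.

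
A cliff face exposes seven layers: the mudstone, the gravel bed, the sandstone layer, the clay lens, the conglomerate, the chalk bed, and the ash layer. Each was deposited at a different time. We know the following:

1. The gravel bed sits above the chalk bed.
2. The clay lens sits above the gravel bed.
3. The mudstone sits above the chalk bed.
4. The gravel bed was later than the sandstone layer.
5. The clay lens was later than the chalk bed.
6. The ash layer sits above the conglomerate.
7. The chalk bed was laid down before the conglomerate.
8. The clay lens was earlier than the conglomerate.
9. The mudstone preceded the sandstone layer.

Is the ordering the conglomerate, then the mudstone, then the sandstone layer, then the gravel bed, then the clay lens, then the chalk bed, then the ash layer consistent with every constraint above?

no

The constraints require the clay lens before the conglomerate, but in the proposed sequence the conglomerate appears ahead of the clay lens. That one violation is enough.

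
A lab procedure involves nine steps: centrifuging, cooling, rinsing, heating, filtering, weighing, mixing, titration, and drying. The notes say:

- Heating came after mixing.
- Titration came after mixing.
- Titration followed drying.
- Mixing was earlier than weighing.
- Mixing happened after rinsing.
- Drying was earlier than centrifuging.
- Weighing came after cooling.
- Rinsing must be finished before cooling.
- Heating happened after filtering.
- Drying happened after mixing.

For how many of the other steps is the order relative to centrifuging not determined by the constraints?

5

Forced before centrifuging: drying, mixing, and rinsing.
That leaves cooling, filtering, heating, titration, and weighing with no forced order relative to centrifuging — 5.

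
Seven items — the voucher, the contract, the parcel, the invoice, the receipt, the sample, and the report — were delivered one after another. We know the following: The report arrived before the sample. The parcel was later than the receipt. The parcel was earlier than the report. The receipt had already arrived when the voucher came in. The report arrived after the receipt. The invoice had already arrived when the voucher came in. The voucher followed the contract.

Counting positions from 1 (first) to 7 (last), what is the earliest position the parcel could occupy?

The receipt must come before the parcel — 1 forced predecessor.
Nothing else is forced ahead of the parcel, so its earliest slot is position 1 + 1 = 2.

2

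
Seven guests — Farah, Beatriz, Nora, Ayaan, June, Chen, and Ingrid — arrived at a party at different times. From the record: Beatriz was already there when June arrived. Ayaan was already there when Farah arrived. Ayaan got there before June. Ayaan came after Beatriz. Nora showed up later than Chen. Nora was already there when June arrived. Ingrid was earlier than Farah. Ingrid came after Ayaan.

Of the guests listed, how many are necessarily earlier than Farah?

3

Directly stated before Farah: Ayaan and Ingrid.
Beatriz reaches Farah via Beatriz → Ayaan → Farah.
No chain forces Nora (or any of the others) ahead of Farah.
That's Ayaan, Beatriz, and Ingrid — 3 in all.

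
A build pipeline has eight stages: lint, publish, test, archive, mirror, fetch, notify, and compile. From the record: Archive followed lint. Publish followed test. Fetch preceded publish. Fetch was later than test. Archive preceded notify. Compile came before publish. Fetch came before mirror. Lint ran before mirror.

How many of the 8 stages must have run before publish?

Directly stated before publish: compile, fetch, and test.
No chain forces lint (or any of the others) ahead of publish.
That's compile, fetch, and test — 3 in all.

3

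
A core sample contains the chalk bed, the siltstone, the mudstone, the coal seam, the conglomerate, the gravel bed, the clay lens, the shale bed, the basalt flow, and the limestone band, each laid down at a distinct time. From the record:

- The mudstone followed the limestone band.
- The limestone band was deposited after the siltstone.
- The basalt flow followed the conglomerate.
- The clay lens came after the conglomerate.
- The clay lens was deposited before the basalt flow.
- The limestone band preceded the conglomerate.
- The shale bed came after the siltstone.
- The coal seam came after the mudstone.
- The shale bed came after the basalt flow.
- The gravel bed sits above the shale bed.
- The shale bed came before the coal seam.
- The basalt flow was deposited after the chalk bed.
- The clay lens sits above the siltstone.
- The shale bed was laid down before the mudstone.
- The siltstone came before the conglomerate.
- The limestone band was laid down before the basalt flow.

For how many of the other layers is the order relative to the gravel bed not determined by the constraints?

2

Forced before the gravel bed: the basalt flow, the chalk bed, the clay lens, the conglomerate, the limestone band, the shale bed, and the siltstone.
That leaves the coal seam and the mudstone with no forced order relative to the gravel bed — 2.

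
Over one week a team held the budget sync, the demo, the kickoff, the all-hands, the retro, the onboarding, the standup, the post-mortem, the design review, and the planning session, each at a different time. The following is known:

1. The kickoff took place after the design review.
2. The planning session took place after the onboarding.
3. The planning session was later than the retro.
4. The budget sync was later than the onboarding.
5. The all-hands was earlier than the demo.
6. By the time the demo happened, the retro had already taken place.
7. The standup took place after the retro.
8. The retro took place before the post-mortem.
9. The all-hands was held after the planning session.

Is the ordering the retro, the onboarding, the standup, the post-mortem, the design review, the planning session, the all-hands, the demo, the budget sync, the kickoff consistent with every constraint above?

Check each stated constraint against the proposed order — e.g. the onboarding is ahead of the budget sync; the retro is ahead of the demo. Every pair is in the required order; nothing is violated.

yes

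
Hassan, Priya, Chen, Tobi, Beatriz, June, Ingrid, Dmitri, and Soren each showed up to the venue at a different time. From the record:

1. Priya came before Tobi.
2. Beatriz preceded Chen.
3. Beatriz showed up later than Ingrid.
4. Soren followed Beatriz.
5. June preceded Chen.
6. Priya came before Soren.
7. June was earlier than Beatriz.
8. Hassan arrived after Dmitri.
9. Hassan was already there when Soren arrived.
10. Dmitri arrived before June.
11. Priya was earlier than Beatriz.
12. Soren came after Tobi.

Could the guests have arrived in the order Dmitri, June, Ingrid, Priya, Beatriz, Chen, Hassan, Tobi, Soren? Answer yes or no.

yes

Check each stated constraint against the proposed order — e.g. Priya is ahead of Soren; Dmitri is ahead of Hassan. Every pair is in the required order; nothing is violated.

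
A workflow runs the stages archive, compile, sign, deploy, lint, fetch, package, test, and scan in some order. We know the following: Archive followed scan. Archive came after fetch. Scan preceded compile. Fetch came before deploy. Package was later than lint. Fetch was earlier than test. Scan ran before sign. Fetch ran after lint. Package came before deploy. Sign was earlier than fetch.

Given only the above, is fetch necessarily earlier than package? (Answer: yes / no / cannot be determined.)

cannot be determined

No chain of stated constraints runs from fetch to package, and none runs from package to fetch either.
So the relative order of fetch and package is not fixed by the given facts.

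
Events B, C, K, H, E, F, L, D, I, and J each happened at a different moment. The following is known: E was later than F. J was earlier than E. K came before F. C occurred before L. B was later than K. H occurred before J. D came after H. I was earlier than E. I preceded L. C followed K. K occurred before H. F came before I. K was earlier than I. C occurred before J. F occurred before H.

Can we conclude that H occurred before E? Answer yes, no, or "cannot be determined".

Chain the constraints: H → J → E. Each link is directly stated, so H comes before E.

yes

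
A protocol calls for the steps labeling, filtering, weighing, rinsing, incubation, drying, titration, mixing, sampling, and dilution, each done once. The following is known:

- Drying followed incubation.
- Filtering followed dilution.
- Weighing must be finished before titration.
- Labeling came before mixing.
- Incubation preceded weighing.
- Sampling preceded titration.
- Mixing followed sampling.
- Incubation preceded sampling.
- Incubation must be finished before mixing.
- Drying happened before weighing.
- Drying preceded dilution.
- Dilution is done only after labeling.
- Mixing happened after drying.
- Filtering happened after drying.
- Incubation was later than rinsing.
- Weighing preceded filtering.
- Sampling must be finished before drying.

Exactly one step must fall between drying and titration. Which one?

Tracing the constraints gives drying → weighing → titration, so weighing sits after drying and before titration.
No other step is forced both after drying and before titration.

weighing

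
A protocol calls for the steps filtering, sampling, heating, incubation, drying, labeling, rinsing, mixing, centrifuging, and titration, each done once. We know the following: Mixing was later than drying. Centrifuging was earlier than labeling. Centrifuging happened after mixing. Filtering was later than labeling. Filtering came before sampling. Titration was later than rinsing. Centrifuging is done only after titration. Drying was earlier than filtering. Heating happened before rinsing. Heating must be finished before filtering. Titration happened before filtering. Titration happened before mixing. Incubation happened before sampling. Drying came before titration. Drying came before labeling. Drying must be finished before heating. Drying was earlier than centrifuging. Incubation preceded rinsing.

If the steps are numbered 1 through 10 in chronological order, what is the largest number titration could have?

5

Titration must come before centrifuging, filtering, labeling, mixing, and sampling — 5 steps forced after it.
Everything else can be placed before titration in some valid order, so titration can sit as late as position 10 − 5 = 5.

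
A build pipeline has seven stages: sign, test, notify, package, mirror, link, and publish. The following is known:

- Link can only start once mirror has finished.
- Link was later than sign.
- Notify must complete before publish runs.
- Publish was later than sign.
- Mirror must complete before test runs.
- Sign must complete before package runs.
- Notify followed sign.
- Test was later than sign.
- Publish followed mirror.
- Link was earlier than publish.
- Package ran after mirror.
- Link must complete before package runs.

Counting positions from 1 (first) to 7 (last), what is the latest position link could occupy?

5

Link must come before package and publish — 2 stages forced after it.
Everything else can be placed before link in some valid order, so link can sit as late as position 7 − 2 = 5.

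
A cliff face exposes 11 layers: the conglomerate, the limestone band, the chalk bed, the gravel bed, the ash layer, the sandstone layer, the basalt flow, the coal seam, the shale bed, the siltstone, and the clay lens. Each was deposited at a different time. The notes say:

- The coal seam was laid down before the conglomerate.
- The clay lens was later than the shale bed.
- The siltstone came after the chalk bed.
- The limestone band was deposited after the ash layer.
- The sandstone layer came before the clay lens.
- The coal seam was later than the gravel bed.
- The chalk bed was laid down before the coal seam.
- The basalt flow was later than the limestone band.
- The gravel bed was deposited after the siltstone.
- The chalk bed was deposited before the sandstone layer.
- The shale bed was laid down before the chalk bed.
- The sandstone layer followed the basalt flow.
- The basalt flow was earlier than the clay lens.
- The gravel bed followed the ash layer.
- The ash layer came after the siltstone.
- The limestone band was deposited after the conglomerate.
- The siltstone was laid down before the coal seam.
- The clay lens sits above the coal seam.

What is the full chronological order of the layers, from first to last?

The constraints fix every adjacent pair, so only one ordering works:
the shale bed → the chalk bed → the siltstone → the ash layer → the gravel bed → the coal seam → the conglomerate → the limestone band → the basalt flow → the sandstone layer → the clay lens.

the shale bed, the chalk bed, the siltstone, the ash layer, the gravel bed, the coal seam, the conglomerate, the limestone band, the basalt flow, the sandstone layer, the clay lens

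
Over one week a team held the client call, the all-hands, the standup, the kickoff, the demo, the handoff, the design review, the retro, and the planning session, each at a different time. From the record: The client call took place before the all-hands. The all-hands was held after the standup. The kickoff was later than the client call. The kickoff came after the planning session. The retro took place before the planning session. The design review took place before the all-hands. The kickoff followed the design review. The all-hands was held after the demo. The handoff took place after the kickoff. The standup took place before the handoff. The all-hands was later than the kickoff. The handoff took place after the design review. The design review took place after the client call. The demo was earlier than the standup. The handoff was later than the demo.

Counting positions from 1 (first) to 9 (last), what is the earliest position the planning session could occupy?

2

The retro must come before the planning session — 1 forced predecessor.
Nothing else is forced ahead of the planning session, so its earliest slot is position 1 + 1 = 2.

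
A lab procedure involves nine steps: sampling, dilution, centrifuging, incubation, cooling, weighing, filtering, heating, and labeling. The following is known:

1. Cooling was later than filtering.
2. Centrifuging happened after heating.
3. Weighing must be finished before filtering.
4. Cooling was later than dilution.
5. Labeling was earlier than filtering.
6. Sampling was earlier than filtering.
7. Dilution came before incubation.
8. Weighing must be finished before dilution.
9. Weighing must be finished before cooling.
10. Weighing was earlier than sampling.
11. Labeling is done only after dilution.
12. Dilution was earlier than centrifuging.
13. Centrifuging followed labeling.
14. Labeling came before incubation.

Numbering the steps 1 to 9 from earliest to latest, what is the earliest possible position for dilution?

Weighing must come before dilution — 1 forced predecessor.
Nothing else is forced ahead of dilution, so its earliest slot is position 1 + 1 = 2.

2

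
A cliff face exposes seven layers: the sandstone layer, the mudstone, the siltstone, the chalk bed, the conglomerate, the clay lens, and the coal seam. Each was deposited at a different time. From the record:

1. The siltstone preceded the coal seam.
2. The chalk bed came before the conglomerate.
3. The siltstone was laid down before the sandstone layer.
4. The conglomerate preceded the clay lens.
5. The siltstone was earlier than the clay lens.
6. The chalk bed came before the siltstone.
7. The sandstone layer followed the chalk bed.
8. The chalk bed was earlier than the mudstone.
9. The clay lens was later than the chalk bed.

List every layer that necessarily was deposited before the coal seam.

Directly stated before the coal seam: the siltstone.
The chalk bed reaches the coal seam via the chalk bed → the siltstone → the coal seam.
No chain forces the mudstone (or any of the others) ahead of the coal seam.

the chalk bed, the siltstone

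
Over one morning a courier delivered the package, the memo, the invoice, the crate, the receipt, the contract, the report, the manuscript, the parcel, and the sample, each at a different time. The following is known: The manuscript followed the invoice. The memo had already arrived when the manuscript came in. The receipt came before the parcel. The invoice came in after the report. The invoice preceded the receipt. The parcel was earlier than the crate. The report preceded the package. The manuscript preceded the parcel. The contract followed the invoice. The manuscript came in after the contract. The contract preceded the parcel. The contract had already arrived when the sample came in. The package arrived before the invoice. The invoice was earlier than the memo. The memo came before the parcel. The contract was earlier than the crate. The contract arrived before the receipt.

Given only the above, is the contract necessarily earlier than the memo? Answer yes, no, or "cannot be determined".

No chain of stated constraints runs from the contract to the memo, and none runs from the memo to the contract either.
So the relative order of the contract and the memo is not fixed by the given facts.

cannot be determined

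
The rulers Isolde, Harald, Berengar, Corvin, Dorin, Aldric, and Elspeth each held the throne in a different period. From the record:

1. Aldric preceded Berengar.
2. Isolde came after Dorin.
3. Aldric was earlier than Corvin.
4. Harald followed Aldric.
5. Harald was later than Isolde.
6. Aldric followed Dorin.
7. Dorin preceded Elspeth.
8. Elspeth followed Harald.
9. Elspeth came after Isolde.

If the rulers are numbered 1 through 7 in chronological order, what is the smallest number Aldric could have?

2

Dorin must come before Aldric — 1 forced predecessor.
Nothing else is forced ahead of Aldric, so their earliest slot is position 1 + 1 = 2.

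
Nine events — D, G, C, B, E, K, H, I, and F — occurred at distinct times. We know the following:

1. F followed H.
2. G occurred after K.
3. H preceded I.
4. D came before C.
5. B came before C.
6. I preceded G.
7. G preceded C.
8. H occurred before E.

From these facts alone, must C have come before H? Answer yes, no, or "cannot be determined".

no

Tracing the constraints gives H → I → G → C, so H must come before C.
That means C cannot be before H.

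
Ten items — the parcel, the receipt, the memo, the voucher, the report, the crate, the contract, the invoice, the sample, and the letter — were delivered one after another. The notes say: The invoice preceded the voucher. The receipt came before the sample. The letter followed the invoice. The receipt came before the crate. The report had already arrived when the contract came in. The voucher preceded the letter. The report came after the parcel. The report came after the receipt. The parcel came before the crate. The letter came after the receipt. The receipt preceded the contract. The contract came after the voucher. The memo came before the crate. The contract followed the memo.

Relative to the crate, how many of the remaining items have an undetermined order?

6

Forced before the crate: the memo, the parcel, and the receipt.
That leaves the contract, the invoice, the letter, the report, the sample, and the voucher with no forced order relative to the crate — 6.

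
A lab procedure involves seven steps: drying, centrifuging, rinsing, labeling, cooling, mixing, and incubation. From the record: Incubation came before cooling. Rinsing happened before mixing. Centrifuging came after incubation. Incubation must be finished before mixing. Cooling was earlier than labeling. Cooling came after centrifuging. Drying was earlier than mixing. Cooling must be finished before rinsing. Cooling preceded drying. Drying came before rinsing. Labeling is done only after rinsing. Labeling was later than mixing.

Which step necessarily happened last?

labeling

Every other step has a chain of constraints placing it before labeling, so labeling is last.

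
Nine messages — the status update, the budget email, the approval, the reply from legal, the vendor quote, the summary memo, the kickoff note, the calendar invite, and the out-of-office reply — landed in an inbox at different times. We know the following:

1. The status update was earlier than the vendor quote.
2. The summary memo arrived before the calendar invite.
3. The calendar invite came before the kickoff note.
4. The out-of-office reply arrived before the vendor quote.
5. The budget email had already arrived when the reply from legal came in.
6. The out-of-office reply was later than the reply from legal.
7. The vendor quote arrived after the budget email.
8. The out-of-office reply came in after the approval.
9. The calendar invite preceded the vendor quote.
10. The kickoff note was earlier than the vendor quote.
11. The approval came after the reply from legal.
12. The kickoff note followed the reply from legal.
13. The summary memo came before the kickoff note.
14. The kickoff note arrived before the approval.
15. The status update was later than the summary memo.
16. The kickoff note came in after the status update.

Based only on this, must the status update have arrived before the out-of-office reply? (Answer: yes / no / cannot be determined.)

Chain the constraints: the status update → the kickoff note → the approval → the out-of-office reply. Each link is directly stated, so the status update comes before the out-of-office reply.

yes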